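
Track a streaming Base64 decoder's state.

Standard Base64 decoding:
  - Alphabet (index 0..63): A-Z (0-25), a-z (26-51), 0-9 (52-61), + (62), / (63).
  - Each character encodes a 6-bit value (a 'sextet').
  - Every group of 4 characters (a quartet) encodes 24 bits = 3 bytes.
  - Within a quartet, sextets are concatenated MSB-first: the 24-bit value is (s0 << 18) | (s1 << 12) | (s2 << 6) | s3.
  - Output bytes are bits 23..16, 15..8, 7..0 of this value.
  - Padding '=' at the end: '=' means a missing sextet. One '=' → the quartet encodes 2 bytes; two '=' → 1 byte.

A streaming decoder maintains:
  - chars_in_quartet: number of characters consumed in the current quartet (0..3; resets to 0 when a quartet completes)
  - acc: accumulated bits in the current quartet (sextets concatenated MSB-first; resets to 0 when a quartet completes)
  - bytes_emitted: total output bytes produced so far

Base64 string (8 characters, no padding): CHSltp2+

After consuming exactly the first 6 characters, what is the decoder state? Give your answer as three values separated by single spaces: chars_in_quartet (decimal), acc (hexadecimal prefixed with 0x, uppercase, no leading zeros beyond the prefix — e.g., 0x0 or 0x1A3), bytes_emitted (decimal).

Answer: 2 0xB69 3

Derivation:
After char 0 ('C'=2): chars_in_quartet=1 acc=0x2 bytes_emitted=0
After char 1 ('H'=7): chars_in_quartet=2 acc=0x87 bytes_emitted=0
After char 2 ('S'=18): chars_in_quartet=3 acc=0x21D2 bytes_emitted=0
After char 3 ('l'=37): chars_in_quartet=4 acc=0x874A5 -> emit 08 74 A5, reset; bytes_emitted=3
After char 4 ('t'=45): chars_in_quartet=1 acc=0x2D bytes_emitted=3
After char 5 ('p'=41): chars_in_quartet=2 acc=0xB69 bytes_emitted=3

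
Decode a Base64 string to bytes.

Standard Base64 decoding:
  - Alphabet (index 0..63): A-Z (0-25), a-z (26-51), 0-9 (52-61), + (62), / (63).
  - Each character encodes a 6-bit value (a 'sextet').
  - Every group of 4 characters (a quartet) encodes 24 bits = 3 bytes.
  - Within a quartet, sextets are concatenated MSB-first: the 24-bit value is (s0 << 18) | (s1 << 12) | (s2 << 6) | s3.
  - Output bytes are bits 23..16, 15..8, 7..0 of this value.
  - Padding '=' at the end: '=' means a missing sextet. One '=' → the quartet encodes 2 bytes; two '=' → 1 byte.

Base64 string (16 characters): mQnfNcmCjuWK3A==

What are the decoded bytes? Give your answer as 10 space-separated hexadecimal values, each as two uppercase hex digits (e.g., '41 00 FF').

After char 0 ('m'=38): chars_in_quartet=1 acc=0x26 bytes_emitted=0
After char 1 ('Q'=16): chars_in_quartet=2 acc=0x990 bytes_emitted=0
After char 2 ('n'=39): chars_in_quartet=3 acc=0x26427 bytes_emitted=0
After char 3 ('f'=31): chars_in_quartet=4 acc=0x9909DF -> emit 99 09 DF, reset; bytes_emitted=3
After char 4 ('N'=13): chars_in_quartet=1 acc=0xD bytes_emitted=3
After char 5 ('c'=28): chars_in_quartet=2 acc=0x35C bytes_emitted=3
After char 6 ('m'=38): chars_in_quartet=3 acc=0xD726 bytes_emitted=3
After char 7 ('C'=2): chars_in_quartet=4 acc=0x35C982 -> emit 35 C9 82, reset; bytes_emitted=6
After char 8 ('j'=35): chars_in_quartet=1 acc=0x23 bytes_emitted=6
After char 9 ('u'=46): chars_in_quartet=2 acc=0x8EE bytes_emitted=6
After char 10 ('W'=22): chars_in_quartet=3 acc=0x23B96 bytes_emitted=6
After char 11 ('K'=10): chars_in_quartet=4 acc=0x8EE58A -> emit 8E E5 8A, reset; bytes_emitted=9
After char 12 ('3'=55): chars_in_quartet=1 acc=0x37 bytes_emitted=9
After char 13 ('A'=0): chars_in_quartet=2 acc=0xDC0 bytes_emitted=9
Padding '==': partial quartet acc=0xDC0 -> emit DC; bytes_emitted=10

Answer: 99 09 DF 35 C9 82 8E E5 8A DC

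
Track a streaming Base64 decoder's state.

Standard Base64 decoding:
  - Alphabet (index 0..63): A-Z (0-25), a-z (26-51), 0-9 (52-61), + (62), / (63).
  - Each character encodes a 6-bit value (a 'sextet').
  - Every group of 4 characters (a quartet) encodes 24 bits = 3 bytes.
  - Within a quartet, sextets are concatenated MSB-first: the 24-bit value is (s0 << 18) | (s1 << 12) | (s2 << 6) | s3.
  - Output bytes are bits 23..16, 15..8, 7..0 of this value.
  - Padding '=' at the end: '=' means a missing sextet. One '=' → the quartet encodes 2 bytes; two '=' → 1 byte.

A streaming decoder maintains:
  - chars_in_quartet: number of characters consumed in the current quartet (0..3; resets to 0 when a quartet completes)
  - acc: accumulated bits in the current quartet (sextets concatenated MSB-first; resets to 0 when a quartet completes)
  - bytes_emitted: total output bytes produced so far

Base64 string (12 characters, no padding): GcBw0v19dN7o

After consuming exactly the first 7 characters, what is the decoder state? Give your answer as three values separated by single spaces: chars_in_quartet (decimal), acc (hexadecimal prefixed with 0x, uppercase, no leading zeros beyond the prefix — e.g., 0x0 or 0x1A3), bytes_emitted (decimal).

After char 0 ('G'=6): chars_in_quartet=1 acc=0x6 bytes_emitted=0
After char 1 ('c'=28): chars_in_quartet=2 acc=0x19C bytes_emitted=0
After char 2 ('B'=1): chars_in_quartet=3 acc=0x6701 bytes_emitted=0
After char 3 ('w'=48): chars_in_quartet=4 acc=0x19C070 -> emit 19 C0 70, reset; bytes_emitted=3
After char 4 ('0'=52): chars_in_quartet=1 acc=0x34 bytes_emitted=3
After char 5 ('v'=47): chars_in_quartet=2 acc=0xD2F bytes_emitted=3
After char 6 ('1'=53): chars_in_quartet=3 acc=0x34BF5 bytes_emitted=3

Answer: 3 0x34BF5 3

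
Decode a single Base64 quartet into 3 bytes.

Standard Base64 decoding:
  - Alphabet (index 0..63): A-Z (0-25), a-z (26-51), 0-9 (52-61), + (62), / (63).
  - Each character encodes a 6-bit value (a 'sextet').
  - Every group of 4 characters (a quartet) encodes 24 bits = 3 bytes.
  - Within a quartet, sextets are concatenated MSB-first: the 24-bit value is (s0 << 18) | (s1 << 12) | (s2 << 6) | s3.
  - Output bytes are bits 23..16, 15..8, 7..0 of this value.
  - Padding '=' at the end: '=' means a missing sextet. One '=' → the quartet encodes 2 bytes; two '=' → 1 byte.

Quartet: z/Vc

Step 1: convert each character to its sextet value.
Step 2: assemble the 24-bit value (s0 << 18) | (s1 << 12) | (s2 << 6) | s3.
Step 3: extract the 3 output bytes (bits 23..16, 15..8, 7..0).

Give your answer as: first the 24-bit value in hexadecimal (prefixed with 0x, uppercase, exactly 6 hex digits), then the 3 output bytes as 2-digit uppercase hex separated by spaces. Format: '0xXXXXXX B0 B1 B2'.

Sextets: z=51, /=63, V=21, c=28
24-bit: (51<<18) | (63<<12) | (21<<6) | 28
      = 0xCC0000 | 0x03F000 | 0x000540 | 0x00001C
      = 0xCFF55C
Bytes: (v>>16)&0xFF=CF, (v>>8)&0xFF=F5, v&0xFF=5C

Answer: 0xCFF55C CF F5 5C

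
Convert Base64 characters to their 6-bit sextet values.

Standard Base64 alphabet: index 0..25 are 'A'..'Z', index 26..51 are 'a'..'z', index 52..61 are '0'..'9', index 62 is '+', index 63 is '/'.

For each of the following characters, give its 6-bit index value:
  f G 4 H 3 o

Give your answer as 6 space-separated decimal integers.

Answer: 31 6 56 7 55 40

Derivation:
'f': a..z range, 26 + ord('f') − ord('a') = 31
'G': A..Z range, ord('G') − ord('A') = 6
'4': 0..9 range, 52 + ord('4') − ord('0') = 56
'H': A..Z range, ord('H') − ord('A') = 7
'3': 0..9 range, 52 + ord('3') − ord('0') = 55
'o': a..z range, 26 + ord('o') − ord('a') = 40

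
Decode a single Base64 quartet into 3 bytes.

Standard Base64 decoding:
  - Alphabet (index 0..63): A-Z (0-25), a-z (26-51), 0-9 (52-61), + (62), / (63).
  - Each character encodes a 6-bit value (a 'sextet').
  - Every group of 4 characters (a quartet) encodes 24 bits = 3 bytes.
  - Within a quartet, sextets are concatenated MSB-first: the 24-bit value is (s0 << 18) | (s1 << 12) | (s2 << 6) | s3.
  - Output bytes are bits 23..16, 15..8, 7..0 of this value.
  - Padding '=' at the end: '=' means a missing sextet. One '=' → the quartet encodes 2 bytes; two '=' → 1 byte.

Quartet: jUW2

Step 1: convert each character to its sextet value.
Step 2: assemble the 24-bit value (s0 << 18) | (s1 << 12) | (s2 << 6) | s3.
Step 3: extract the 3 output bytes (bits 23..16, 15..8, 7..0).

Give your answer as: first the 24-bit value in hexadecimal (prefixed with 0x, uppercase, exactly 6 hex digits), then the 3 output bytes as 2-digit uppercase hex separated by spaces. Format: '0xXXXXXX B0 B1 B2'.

Answer: 0x8D45B6 8D 45 B6

Derivation:
Sextets: j=35, U=20, W=22, 2=54
24-bit: (35<<18) | (20<<12) | (22<<6) | 54
      = 0x8C0000 | 0x014000 | 0x000580 | 0x000036
      = 0x8D45B6
Bytes: (v>>16)&0xFF=8D, (v>>8)&0xFF=45, v&0xFF=B6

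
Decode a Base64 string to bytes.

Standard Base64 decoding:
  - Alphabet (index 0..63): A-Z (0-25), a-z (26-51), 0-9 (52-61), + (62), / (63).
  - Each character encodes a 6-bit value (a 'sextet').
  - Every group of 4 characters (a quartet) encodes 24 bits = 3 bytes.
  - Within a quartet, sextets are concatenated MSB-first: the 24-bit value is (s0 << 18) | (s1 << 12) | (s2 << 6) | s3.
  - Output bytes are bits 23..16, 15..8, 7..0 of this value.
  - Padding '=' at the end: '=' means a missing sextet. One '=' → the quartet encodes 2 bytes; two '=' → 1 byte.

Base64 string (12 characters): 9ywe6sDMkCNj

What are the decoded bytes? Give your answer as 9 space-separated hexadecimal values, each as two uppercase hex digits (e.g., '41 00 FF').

Answer: F7 2C 1E EA C0 CC 90 23 63

Derivation:
After char 0 ('9'=61): chars_in_quartet=1 acc=0x3D bytes_emitted=0
After char 1 ('y'=50): chars_in_quartet=2 acc=0xF72 bytes_emitted=0
After char 2 ('w'=48): chars_in_quartet=3 acc=0x3DCB0 bytes_emitted=0
After char 3 ('e'=30): chars_in_quartet=4 acc=0xF72C1E -> emit F7 2C 1E, reset; bytes_emitted=3
After char 4 ('6'=58): chars_in_quartet=1 acc=0x3A bytes_emitted=3
After char 5 ('s'=44): chars_in_quartet=2 acc=0xEAC bytes_emitted=3
After char 6 ('D'=3): chars_in_quartet=3 acc=0x3AB03 bytes_emitted=3
After char 7 ('M'=12): chars_in_quartet=4 acc=0xEAC0CC -> emit EA C0 CC, reset; bytes_emitted=6
After char 8 ('k'=36): chars_in_quartet=1 acc=0x24 bytes_emitted=6
After char 9 ('C'=2): chars_in_quartet=2 acc=0x902 bytes_emitted=6
After char 10 ('N'=13): chars_in_quartet=3 acc=0x2408D bytes_emitted=6
After char 11 ('j'=35): chars_in_quartet=4 acc=0x902363 -> emit 90 23 63, reset; bytes_emitted=9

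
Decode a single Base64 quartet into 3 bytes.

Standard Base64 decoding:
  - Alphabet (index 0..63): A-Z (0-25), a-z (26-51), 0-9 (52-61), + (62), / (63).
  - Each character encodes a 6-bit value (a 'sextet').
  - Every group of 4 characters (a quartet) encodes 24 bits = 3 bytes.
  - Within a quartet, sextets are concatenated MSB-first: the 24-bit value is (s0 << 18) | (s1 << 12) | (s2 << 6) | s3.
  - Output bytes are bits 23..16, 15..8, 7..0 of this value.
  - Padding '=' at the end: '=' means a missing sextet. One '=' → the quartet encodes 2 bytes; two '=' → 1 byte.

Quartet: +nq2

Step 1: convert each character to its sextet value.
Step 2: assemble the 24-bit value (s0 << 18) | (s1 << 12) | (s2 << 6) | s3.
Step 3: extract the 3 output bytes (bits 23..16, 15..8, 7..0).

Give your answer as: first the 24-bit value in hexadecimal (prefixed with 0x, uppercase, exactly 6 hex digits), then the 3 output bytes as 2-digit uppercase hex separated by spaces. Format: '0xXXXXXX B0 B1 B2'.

Sextets: +=62, n=39, q=42, 2=54
24-bit: (62<<18) | (39<<12) | (42<<6) | 54
      = 0xF80000 | 0x027000 | 0x000A80 | 0x000036
      = 0xFA7AB6
Bytes: (v>>16)&0xFF=FA, (v>>8)&0xFF=7A, v&0xFF=B6

Answer: 0xFA7AB6 FA 7A B6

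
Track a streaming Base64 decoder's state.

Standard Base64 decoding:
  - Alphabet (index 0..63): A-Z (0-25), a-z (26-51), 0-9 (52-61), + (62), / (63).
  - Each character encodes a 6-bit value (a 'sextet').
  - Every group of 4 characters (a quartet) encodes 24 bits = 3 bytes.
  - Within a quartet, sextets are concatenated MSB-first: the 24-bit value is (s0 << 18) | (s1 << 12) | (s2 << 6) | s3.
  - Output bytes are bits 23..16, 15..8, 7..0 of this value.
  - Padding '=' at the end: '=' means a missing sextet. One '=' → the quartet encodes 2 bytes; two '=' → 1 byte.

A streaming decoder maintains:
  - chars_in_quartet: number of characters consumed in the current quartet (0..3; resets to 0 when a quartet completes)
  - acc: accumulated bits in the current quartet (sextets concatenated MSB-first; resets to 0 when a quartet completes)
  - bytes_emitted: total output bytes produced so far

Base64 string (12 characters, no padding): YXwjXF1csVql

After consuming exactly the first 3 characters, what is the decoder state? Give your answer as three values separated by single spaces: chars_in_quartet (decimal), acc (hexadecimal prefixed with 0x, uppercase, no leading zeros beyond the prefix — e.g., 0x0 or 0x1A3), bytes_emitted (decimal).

Answer: 3 0x185F0 0

Derivation:
After char 0 ('Y'=24): chars_in_quartet=1 acc=0x18 bytes_emitted=0
After char 1 ('X'=23): chars_in_quartet=2 acc=0x617 bytes_emitted=0
After char 2 ('w'=48): chars_in_quartet=3 acc=0x185F0 bytes_emitted=0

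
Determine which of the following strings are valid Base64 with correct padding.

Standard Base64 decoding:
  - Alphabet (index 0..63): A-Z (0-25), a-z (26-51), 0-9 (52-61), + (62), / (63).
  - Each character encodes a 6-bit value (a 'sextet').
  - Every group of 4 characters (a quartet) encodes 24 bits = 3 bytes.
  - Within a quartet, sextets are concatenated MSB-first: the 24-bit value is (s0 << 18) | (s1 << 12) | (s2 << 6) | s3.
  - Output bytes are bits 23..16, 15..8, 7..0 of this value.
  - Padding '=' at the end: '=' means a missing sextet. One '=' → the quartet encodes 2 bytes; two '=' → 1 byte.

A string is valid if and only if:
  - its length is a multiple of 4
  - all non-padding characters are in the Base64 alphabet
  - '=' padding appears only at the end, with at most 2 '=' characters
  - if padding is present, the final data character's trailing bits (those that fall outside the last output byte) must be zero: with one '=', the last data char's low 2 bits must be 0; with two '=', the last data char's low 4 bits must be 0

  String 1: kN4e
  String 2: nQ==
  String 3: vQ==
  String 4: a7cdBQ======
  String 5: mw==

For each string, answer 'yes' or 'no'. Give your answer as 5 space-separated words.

Answer: yes yes yes no yes

Derivation:
String 1: 'kN4e' → valid
String 2: 'nQ==' → valid
String 3: 'vQ==' → valid
String 4: 'a7cdBQ======' → invalid (6 pad chars (max 2))
String 5: 'mw==' → valid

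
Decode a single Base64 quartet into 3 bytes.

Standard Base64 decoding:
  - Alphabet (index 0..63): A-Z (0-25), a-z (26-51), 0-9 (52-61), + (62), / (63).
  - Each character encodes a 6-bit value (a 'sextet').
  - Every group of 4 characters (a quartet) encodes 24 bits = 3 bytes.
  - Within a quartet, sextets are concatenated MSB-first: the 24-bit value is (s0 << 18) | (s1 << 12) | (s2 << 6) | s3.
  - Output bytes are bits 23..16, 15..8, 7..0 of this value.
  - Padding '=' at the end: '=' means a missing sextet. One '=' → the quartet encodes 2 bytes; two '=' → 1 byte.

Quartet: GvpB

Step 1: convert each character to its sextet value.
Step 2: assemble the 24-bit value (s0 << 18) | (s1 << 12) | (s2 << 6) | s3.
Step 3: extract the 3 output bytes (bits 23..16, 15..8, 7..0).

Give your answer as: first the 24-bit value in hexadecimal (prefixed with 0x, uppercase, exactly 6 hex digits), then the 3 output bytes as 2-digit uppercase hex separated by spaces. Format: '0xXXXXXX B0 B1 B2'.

Answer: 0x1AFA41 1A FA 41

Derivation:
Sextets: G=6, v=47, p=41, B=1
24-bit: (6<<18) | (47<<12) | (41<<6) | 1
      = 0x180000 | 0x02F000 | 0x000A40 | 0x000001
      = 0x1AFA41
Bytes: (v>>16)&0xFF=1A, (v>>8)&0xFF=FA, v&0xFF=41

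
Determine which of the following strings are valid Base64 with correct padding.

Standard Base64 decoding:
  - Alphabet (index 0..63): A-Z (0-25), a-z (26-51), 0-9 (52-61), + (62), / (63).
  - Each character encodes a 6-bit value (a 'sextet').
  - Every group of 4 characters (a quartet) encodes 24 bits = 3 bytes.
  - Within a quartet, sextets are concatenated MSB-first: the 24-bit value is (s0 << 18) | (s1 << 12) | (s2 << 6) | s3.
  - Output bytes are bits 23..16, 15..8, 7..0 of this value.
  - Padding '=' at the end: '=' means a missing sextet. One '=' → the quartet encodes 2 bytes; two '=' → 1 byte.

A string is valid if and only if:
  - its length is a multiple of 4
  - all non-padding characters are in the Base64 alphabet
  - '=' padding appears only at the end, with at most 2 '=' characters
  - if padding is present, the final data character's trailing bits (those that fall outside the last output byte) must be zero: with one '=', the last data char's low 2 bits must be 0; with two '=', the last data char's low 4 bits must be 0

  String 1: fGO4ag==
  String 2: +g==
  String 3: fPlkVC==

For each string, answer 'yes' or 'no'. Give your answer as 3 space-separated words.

String 1: 'fGO4ag==' → valid
String 2: '+g==' → valid
String 3: 'fPlkVC==' → invalid (bad trailing bits)

Answer: yes yes no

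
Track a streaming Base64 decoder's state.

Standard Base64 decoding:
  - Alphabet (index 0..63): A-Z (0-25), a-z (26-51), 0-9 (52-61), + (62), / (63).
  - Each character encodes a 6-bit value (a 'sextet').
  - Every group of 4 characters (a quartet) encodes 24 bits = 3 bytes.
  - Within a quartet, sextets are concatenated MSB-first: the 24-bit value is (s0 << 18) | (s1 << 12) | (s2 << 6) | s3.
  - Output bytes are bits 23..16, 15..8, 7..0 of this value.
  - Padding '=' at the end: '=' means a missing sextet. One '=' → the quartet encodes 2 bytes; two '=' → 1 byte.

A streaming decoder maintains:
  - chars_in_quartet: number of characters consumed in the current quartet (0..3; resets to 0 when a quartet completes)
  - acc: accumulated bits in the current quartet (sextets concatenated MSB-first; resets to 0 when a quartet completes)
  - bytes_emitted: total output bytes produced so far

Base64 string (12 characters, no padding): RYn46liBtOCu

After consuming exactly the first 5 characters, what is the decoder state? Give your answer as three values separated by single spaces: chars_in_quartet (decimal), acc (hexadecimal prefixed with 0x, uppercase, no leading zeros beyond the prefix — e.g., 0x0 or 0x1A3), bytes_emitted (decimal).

After char 0 ('R'=17): chars_in_quartet=1 acc=0x11 bytes_emitted=0
After char 1 ('Y'=24): chars_in_quartet=2 acc=0x458 bytes_emitted=0
After char 2 ('n'=39): chars_in_quartet=3 acc=0x11627 bytes_emitted=0
After char 3 ('4'=56): chars_in_quartet=4 acc=0x4589F8 -> emit 45 89 F8, reset; bytes_emitted=3
After char 4 ('6'=58): chars_in_quartet=1 acc=0x3A bytes_emitted=3

Answer: 1 0x3A 3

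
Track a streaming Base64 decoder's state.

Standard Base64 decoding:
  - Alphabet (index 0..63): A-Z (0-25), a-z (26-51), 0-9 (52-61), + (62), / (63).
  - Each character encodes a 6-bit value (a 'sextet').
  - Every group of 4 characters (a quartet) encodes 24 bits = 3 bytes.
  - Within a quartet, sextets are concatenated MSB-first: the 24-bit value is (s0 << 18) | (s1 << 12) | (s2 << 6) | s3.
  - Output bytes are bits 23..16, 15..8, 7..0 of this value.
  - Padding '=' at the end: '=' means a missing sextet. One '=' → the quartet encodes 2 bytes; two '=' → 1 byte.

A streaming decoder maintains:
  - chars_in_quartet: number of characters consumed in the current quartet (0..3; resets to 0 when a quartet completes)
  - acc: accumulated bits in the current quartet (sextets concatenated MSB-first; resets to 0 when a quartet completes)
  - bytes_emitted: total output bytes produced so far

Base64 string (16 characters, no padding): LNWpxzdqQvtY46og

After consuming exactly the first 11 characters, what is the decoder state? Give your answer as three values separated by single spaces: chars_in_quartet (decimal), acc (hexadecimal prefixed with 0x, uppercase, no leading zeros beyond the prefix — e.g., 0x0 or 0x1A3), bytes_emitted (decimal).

After char 0 ('L'=11): chars_in_quartet=1 acc=0xB bytes_emitted=0
After char 1 ('N'=13): chars_in_quartet=2 acc=0x2CD bytes_emitted=0
After char 2 ('W'=22): chars_in_quartet=3 acc=0xB356 bytes_emitted=0
After char 3 ('p'=41): chars_in_quartet=4 acc=0x2CD5A9 -> emit 2C D5 A9, reset; bytes_emitted=3
After char 4 ('x'=49): chars_in_quartet=1 acc=0x31 bytes_emitted=3
After char 5 ('z'=51): chars_in_quartet=2 acc=0xC73 bytes_emitted=3
After char 6 ('d'=29): chars_in_quartet=3 acc=0x31CDD bytes_emitted=3
After char 7 ('q'=42): chars_in_quartet=4 acc=0xC7376A -> emit C7 37 6A, reset; bytes_emitted=6
After char 8 ('Q'=16): chars_in_quartet=1 acc=0x10 bytes_emitted=6
After char 9 ('v'=47): chars_in_quartet=2 acc=0x42F bytes_emitted=6
After char 10 ('t'=45): chars_in_quartet=3 acc=0x10BED bytes_emitted=6

Answer: 3 0x10BED 6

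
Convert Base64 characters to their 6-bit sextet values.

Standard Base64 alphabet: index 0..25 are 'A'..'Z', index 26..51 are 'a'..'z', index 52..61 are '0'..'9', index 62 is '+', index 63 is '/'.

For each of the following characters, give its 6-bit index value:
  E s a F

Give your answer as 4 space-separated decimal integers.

'E': A..Z range, ord('E') − ord('A') = 4
's': a..z range, 26 + ord('s') − ord('a') = 44
'a': a..z range, 26 + ord('a') − ord('a') = 26
'F': A..Z range, ord('F') − ord('A') = 5

Answer: 4 44 26 5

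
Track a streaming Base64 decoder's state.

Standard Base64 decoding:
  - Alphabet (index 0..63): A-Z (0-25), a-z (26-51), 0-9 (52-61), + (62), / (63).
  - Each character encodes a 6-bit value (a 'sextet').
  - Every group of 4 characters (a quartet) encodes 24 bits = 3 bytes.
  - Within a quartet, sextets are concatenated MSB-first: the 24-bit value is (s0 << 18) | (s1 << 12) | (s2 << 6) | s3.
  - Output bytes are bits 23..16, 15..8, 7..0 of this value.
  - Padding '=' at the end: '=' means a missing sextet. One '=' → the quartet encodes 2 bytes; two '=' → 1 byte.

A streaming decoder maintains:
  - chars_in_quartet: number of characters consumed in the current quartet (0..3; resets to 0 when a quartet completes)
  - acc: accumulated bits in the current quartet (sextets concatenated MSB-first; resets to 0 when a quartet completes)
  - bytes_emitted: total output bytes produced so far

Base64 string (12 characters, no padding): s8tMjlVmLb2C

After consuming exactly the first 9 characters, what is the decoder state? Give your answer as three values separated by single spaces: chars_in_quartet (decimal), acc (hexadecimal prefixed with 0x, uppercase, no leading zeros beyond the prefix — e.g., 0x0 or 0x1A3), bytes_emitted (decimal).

Answer: 1 0xB 6

Derivation:
After char 0 ('s'=44): chars_in_quartet=1 acc=0x2C bytes_emitted=0
After char 1 ('8'=60): chars_in_quartet=2 acc=0xB3C bytes_emitted=0
After char 2 ('t'=45): chars_in_quartet=3 acc=0x2CF2D bytes_emitted=0
After char 3 ('M'=12): chars_in_quartet=4 acc=0xB3CB4C -> emit B3 CB 4C, reset; bytes_emitted=3
After char 4 ('j'=35): chars_in_quartet=1 acc=0x23 bytes_emitted=3
After char 5 ('l'=37): chars_in_quartet=2 acc=0x8E5 bytes_emitted=3
After char 6 ('V'=21): chars_in_quartet=3 acc=0x23955 bytes_emitted=3
After char 7 ('m'=38): chars_in_quartet=4 acc=0x8E5566 -> emit 8E 55 66, reset; bytes_emitted=6
After char 8 ('L'=11): chars_in_quartet=1 acc=0xB bytes_emitted=6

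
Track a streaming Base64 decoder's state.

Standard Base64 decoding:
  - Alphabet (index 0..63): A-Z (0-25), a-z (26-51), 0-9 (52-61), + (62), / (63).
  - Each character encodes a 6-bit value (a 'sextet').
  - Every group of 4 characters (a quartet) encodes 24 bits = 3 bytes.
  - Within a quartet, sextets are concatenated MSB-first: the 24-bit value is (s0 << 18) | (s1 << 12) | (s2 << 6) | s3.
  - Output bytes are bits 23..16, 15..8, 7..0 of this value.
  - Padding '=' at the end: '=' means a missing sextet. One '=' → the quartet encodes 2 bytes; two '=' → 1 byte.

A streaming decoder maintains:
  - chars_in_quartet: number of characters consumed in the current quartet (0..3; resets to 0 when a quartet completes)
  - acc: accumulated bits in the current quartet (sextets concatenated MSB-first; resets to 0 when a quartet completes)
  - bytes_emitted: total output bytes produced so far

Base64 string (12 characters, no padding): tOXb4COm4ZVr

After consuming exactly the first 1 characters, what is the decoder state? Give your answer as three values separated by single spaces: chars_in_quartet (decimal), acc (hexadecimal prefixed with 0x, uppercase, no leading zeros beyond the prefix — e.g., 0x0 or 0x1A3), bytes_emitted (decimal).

After char 0 ('t'=45): chars_in_quartet=1 acc=0x2D bytes_emitted=0

Answer: 1 0x2D 0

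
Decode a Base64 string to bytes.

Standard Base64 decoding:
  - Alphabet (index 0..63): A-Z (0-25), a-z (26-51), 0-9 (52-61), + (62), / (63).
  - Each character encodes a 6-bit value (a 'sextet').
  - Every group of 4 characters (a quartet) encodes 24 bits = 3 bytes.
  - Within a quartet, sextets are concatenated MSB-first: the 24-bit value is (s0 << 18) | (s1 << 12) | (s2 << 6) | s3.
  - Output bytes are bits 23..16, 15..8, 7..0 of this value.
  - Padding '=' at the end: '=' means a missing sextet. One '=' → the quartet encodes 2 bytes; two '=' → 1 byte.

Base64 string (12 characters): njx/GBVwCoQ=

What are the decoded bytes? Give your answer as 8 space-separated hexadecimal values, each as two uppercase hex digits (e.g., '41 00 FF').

Answer: 9E 3C 7F 18 15 70 0A 84

Derivation:
After char 0 ('n'=39): chars_in_quartet=1 acc=0x27 bytes_emitted=0
After char 1 ('j'=35): chars_in_quartet=2 acc=0x9E3 bytes_emitted=0
After char 2 ('x'=49): chars_in_quartet=3 acc=0x278F1 bytes_emitted=0
After char 3 ('/'=63): chars_in_quartet=4 acc=0x9E3C7F -> emit 9E 3C 7F, reset; bytes_emitted=3
After char 4 ('G'=6): chars_in_quartet=1 acc=0x6 bytes_emitted=3
After char 5 ('B'=1): chars_in_quartet=2 acc=0x181 bytes_emitted=3
After char 6 ('V'=21): chars_in_quartet=3 acc=0x6055 bytes_emitted=3
After char 7 ('w'=48): chars_in_quartet=4 acc=0x181570 -> emit 18 15 70, reset; bytes_emitted=6
After char 8 ('C'=2): chars_in_quartet=1 acc=0x2 bytes_emitted=6
After char 9 ('o'=40): chars_in_quartet=2 acc=0xA8 bytes_emitted=6
After char 10 ('Q'=16): chars_in_quartet=3 acc=0x2A10 bytes_emitted=6
Padding '=': partial quartet acc=0x2A10 -> emit 0A 84; bytes_emitted=8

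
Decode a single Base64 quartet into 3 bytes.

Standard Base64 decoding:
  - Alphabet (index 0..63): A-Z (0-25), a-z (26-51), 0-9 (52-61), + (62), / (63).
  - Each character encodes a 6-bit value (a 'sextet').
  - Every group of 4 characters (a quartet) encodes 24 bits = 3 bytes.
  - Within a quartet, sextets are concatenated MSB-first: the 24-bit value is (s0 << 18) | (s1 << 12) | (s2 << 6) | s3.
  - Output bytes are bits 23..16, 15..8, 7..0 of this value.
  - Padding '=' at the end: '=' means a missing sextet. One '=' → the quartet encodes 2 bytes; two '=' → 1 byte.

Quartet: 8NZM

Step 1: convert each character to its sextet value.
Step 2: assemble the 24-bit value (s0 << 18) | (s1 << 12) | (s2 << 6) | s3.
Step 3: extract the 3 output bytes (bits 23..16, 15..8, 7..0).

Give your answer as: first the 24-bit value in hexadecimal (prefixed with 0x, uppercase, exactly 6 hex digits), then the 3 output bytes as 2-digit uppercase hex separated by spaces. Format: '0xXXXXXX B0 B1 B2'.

Sextets: 8=60, N=13, Z=25, M=12
24-bit: (60<<18) | (13<<12) | (25<<6) | 12
      = 0xF00000 | 0x00D000 | 0x000640 | 0x00000C
      = 0xF0D64C
Bytes: (v>>16)&0xFF=F0, (v>>8)&0xFF=D6, v&0xFF=4C

Answer: 0xF0D64C F0 D6 4C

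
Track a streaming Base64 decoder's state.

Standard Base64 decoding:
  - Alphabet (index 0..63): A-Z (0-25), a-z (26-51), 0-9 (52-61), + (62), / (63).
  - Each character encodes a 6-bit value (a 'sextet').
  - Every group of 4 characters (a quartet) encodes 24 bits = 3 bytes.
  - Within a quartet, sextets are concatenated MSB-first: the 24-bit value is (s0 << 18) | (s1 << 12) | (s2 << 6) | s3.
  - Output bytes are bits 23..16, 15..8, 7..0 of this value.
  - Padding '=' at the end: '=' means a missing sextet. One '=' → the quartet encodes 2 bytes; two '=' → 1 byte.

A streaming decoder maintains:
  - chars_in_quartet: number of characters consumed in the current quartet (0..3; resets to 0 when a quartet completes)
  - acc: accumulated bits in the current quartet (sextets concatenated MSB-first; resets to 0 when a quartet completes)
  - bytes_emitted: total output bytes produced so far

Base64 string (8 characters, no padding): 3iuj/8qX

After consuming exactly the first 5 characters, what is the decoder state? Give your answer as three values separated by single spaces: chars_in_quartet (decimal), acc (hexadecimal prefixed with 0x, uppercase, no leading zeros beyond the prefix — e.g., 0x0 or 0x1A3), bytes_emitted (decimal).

Answer: 1 0x3F 3

Derivation:
After char 0 ('3'=55): chars_in_quartet=1 acc=0x37 bytes_emitted=0
After char 1 ('i'=34): chars_in_quartet=2 acc=0xDE2 bytes_emitted=0
After char 2 ('u'=46): chars_in_quartet=3 acc=0x378AE bytes_emitted=0
After char 3 ('j'=35): chars_in_quartet=4 acc=0xDE2BA3 -> emit DE 2B A3, reset; bytes_emitted=3
After char 4 ('/'=63): chars_in_quartet=1 acc=0x3F bytes_emitted=3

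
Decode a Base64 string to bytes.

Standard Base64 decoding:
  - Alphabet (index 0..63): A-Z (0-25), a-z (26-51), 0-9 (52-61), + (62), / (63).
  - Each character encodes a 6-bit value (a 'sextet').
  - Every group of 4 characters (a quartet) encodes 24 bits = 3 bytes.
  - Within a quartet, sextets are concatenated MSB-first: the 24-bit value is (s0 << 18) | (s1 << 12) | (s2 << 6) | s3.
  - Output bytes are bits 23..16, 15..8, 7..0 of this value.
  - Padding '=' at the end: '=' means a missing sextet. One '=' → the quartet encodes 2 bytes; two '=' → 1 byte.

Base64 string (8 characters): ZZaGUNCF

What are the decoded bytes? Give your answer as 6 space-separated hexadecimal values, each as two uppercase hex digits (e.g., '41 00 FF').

Answer: 65 96 86 50 D0 85

Derivation:
After char 0 ('Z'=25): chars_in_quartet=1 acc=0x19 bytes_emitted=0
After char 1 ('Z'=25): chars_in_quartet=2 acc=0x659 bytes_emitted=0
After char 2 ('a'=26): chars_in_quartet=3 acc=0x1965A bytes_emitted=0
After char 3 ('G'=6): chars_in_quartet=4 acc=0x659686 -> emit 65 96 86, reset; bytes_emitted=3
After char 4 ('U'=20): chars_in_quartet=1 acc=0x14 bytes_emitted=3
After char 5 ('N'=13): chars_in_quartet=2 acc=0x50D bytes_emitted=3
After char 6 ('C'=2): chars_in_quartet=3 acc=0x14342 bytes_emitted=3
After char 7 ('F'=5): chars_in_quartet=4 acc=0x50D085 -> emit 50 D0 85, reset; bytes_emitted=6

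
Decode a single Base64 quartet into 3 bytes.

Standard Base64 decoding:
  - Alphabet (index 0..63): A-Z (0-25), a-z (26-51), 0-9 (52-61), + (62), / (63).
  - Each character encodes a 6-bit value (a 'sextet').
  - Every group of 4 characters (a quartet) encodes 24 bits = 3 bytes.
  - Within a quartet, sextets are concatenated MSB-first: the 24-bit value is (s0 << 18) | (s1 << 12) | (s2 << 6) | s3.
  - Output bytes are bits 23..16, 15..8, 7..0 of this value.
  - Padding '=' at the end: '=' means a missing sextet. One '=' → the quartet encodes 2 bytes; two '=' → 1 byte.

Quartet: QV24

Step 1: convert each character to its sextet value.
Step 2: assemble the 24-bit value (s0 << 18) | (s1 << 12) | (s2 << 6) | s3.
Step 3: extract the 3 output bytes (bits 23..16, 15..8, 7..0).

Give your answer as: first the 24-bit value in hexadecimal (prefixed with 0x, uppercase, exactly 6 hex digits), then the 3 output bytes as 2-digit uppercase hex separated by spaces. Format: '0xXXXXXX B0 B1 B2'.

Sextets: Q=16, V=21, 2=54, 4=56
24-bit: (16<<18) | (21<<12) | (54<<6) | 56
      = 0x400000 | 0x015000 | 0x000D80 | 0x000038
      = 0x415DB8
Bytes: (v>>16)&0xFF=41, (v>>8)&0xFF=5D, v&0xFF=B8

Answer: 0x415DB8 41 5D B8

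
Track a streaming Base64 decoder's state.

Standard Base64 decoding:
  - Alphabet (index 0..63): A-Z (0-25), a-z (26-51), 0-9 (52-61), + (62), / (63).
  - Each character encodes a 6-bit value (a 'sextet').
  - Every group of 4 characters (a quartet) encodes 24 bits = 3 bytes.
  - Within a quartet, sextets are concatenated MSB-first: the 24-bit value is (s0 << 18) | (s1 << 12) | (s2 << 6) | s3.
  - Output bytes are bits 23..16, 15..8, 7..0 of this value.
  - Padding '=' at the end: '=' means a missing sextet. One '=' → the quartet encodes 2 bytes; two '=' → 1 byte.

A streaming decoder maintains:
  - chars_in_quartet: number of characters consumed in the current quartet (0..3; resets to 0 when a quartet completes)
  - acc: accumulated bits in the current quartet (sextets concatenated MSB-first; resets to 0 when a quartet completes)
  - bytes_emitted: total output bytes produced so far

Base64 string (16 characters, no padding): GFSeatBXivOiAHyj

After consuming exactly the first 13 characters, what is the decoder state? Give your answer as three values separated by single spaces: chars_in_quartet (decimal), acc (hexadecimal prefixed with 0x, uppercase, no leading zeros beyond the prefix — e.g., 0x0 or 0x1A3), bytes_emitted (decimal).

Answer: 1 0x0 9

Derivation:
After char 0 ('G'=6): chars_in_quartet=1 acc=0x6 bytes_emitted=0
After char 1 ('F'=5): chars_in_quartet=2 acc=0x185 bytes_emitted=0
After char 2 ('S'=18): chars_in_quartet=3 acc=0x6152 bytes_emitted=0
After char 3 ('e'=30): chars_in_quartet=4 acc=0x18549E -> emit 18 54 9E, reset; bytes_emitted=3
After char 4 ('a'=26): chars_in_quartet=1 acc=0x1A bytes_emitted=3
After char 5 ('t'=45): chars_in_quartet=2 acc=0x6AD bytes_emitted=3
After char 6 ('B'=1): chars_in_quartet=3 acc=0x1AB41 bytes_emitted=3
After char 7 ('X'=23): chars_in_quartet=4 acc=0x6AD057 -> emit 6A D0 57, reset; bytes_emitted=6
After char 8 ('i'=34): chars_in_quartet=1 acc=0x22 bytes_emitted=6
After char 9 ('v'=47): chars_in_quartet=2 acc=0x8AF bytes_emitted=6
After char 10 ('O'=14): chars_in_quartet=3 acc=0x22BCE bytes_emitted=6
After char 11 ('i'=34): chars_in_quartet=4 acc=0x8AF3A2 -> emit 8A F3 A2, reset; bytes_emitted=9
After char 12 ('A'=0): chars_in_quartet=1 acc=0x0 bytes_emitted=9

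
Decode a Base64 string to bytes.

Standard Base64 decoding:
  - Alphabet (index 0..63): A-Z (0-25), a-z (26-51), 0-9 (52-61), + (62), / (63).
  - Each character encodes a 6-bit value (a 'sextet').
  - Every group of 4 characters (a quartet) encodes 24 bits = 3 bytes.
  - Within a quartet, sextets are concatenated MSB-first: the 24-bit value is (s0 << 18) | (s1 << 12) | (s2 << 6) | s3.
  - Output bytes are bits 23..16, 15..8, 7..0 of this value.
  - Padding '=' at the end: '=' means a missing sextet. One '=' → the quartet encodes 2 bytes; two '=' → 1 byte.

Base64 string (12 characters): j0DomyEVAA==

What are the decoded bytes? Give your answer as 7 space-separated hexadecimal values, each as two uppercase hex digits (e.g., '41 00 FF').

Answer: 8F 40 E8 9B 21 15 00

Derivation:
After char 0 ('j'=35): chars_in_quartet=1 acc=0x23 bytes_emitted=0
After char 1 ('0'=52): chars_in_quartet=2 acc=0x8F4 bytes_emitted=0
After char 2 ('D'=3): chars_in_quartet=3 acc=0x23D03 bytes_emitted=0
After char 3 ('o'=40): chars_in_quartet=4 acc=0x8F40E8 -> emit 8F 40 E8, reset; bytes_emitted=3
After char 4 ('m'=38): chars_in_quartet=1 acc=0x26 bytes_emitted=3
After char 5 ('y'=50): chars_in_quartet=2 acc=0x9B2 bytes_emitted=3
After char 6 ('E'=4): chars_in_quartet=3 acc=0x26C84 bytes_emitted=3
After char 7 ('V'=21): chars_in_quartet=4 acc=0x9B2115 -> emit 9B 21 15, reset; bytes_emitted=6
After char 8 ('A'=0): chars_in_quartet=1 acc=0x0 bytes_emitted=6
After char 9 ('A'=0): chars_in_quartet=2 acc=0x0 bytes_emitted=6
Padding '==': partial quartet acc=0x0 -> emit 00; bytes_emitted=7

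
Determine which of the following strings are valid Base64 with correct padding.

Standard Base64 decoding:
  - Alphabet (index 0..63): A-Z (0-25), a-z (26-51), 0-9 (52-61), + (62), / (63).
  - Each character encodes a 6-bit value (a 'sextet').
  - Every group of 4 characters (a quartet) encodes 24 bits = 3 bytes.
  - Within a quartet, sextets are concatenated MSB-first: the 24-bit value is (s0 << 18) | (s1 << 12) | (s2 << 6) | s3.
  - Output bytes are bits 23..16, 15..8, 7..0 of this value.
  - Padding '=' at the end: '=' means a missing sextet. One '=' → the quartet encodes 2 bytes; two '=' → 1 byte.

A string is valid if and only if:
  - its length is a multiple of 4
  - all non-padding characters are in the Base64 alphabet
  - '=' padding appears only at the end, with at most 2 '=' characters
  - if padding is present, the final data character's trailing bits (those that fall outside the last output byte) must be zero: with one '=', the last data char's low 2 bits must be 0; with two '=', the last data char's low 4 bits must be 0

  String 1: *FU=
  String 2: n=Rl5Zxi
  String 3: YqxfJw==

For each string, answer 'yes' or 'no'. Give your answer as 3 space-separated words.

String 1: '*FU=' → invalid (bad char(s): ['*'])
String 2: 'n=Rl5Zxi' → invalid (bad char(s): ['=']; '=' in middle)
String 3: 'YqxfJw==' → valid

Answer: no no yes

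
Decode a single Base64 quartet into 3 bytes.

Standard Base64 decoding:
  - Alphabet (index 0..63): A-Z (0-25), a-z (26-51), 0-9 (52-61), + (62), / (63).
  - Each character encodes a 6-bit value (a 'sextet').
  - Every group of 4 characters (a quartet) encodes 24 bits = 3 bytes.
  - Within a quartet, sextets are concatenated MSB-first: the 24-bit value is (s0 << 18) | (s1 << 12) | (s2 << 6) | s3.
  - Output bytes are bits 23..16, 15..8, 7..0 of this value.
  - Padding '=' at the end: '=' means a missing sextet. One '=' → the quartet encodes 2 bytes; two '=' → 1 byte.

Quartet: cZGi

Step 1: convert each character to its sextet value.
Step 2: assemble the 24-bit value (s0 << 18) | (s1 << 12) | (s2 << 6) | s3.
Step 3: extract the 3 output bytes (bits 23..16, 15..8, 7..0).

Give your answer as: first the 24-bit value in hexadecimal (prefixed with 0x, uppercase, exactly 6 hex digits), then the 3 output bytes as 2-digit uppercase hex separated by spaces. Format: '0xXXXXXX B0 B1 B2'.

Answer: 0x7191A2 71 91 A2

Derivation:
Sextets: c=28, Z=25, G=6, i=34
24-bit: (28<<18) | (25<<12) | (6<<6) | 34
      = 0x700000 | 0x019000 | 0x000180 | 0x000022
      = 0x7191A2
Bytes: (v>>16)&0xFF=71, (v>>8)&0xFF=91, v&0xFF=A2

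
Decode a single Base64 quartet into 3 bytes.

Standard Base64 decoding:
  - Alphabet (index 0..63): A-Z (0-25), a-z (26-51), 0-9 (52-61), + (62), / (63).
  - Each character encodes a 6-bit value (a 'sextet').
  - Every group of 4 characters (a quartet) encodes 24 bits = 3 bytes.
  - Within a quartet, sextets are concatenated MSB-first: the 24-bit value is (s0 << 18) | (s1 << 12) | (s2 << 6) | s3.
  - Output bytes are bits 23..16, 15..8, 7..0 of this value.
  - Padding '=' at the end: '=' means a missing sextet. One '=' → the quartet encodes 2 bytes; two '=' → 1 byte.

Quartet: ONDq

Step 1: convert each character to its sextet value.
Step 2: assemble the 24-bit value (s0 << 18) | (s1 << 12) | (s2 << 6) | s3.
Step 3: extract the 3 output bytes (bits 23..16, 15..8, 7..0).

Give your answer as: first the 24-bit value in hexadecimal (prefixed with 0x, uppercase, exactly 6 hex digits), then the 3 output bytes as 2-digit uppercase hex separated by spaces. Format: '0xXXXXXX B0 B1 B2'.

Sextets: O=14, N=13, D=3, q=42
24-bit: (14<<18) | (13<<12) | (3<<6) | 42
      = 0x380000 | 0x00D000 | 0x0000C0 | 0x00002A
      = 0x38D0EA
Bytes: (v>>16)&0xFF=38, (v>>8)&0xFF=D0, v&0xFF=EA

Answer: 0x38D0EA 38 D0 EA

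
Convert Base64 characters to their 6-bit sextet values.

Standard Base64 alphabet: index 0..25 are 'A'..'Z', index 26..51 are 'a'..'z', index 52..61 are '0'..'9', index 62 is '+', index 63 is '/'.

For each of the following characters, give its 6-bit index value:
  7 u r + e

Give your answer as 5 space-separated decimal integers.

'7': 0..9 range, 52 + ord('7') − ord('0') = 59
'u': a..z range, 26 + ord('u') − ord('a') = 46
'r': a..z range, 26 + ord('r') − ord('a') = 43
'+': index 62
'e': a..z range, 26 + ord('e') − ord('a') = 30

Answer: 59 46 43 62 30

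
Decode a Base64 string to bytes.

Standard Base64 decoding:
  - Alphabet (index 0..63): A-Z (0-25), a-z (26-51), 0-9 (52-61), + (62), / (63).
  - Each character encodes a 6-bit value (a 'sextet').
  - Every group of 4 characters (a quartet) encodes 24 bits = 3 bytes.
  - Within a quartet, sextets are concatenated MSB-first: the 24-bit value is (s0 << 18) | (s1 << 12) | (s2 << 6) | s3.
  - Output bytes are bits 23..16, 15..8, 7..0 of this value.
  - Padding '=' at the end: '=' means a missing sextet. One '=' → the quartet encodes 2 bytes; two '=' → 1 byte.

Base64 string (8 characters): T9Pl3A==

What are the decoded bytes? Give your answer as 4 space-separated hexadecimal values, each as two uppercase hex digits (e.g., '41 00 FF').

After char 0 ('T'=19): chars_in_quartet=1 acc=0x13 bytes_emitted=0
After char 1 ('9'=61): chars_in_quartet=2 acc=0x4FD bytes_emitted=0
After char 2 ('P'=15): chars_in_quartet=3 acc=0x13F4F bytes_emitted=0
After char 3 ('l'=37): chars_in_quartet=4 acc=0x4FD3E5 -> emit 4F D3 E5, reset; bytes_emitted=3
After char 4 ('3'=55): chars_in_quartet=1 acc=0x37 bytes_emitted=3
After char 5 ('A'=0): chars_in_quartet=2 acc=0xDC0 bytes_emitted=3
Padding '==': partial quartet acc=0xDC0 -> emit DC; bytes_emitted=4

Answer: 4F D3 E5 DC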